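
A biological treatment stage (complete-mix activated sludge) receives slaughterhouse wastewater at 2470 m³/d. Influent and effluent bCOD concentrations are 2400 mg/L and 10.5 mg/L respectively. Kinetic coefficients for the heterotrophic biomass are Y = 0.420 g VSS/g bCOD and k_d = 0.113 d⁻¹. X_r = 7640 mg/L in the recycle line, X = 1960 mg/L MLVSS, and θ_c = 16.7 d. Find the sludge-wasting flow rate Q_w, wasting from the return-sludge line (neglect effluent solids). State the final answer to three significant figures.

From the SRT design equation V = Y Q (S₀−S) θ_c / [X (1 + k_d θ_c)] = 0.420 × 2470 × (2400 − 10.5) × 16.7 / [1960 × (1 + 0.113 × 16.7)] = 4.14×10^7 / 5659 = 7316 m³.
Wasting from the return line (neglecting effluent solids): Q_w = V·X / (θ_c·X_r) = 7316 × 1960 / (16.7 × 7640) = 112.4 m³/d.

Q_w ≈ 112 m³/d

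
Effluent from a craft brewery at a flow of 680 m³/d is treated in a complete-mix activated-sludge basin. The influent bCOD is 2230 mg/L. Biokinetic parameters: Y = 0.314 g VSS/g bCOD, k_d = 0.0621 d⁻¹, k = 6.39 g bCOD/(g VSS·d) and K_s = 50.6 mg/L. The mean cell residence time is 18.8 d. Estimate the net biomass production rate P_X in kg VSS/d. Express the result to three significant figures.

For a completely mixed reactor with recycle the Lawrence–McCarty relation gives S = K_s·(1 + k_d·θ_c) / [θ_c·(Y·k − k_d) − 1] = 50.6 × (1 + 0.0621 × 18.8) / [18.8 × (0.314 × 6.39 − 0.0621) − 1] = 109.7 / 35.55 = 3.085 mg/L.
Y_obs = Y / (1 + k_d θ_c) = 0.314 / (1 + 0.0621 × 18.8) = 0.314 / 2.167 = 0.1449.
Mass of bCOD removed per day: Q(S₀ − S) = 680 × 2227 g/m³ = 1514 kg/d.
So the net sludge growth is P_X = 0.1449 × 1514 = 219.4 kg VSS/d.

P_X ≈ 219 kg VSS/d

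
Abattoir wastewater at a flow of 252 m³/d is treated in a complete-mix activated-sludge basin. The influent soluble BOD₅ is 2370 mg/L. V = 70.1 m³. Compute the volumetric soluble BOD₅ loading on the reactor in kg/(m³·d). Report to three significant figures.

L_v ≈ 8.52 kg soluble BOD₅/(m³·d)

Applied soluble BOD₅ load per unit volume = Q·S₀/V = (252 × 2370/1000)/70.10 = 8.520 kg soluble BOD₅·m⁻³·d⁻¹.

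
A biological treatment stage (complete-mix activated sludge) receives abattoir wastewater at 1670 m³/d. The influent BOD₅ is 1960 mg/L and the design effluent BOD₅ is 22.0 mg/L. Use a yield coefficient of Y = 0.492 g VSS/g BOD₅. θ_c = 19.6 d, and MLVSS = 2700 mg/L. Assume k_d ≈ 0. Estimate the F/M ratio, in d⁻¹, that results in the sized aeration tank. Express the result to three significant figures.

F/M ≈ 0.105 d⁻¹

Biomass mass balance (decay neglected): V·X = Y·Q·(S₀ − S)·θ_c, so V = 0.492 × 1670 × (1960 − 22.0) × 19.6 / 2700 = 11559 m³.
F/M = Q·S₀ / (V·X) = 1670 × 1960 / (11559 × 2700) = 0.1049 g BOD₅·(g VSS·d)⁻¹.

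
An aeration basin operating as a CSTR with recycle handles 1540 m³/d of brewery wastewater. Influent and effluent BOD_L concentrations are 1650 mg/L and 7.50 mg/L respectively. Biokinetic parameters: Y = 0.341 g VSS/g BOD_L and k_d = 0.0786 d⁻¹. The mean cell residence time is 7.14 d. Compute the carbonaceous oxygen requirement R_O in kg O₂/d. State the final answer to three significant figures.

R_O ≈ 1740 kg O₂/d

Observed yield with endogenous decay: Y_obs = Y / (1 + k_d·θ_c) = 0.341 / (1 + 0.0786 × 7.14) = 0.341 / 1.561 = 0.2184 g VSS/g BOD_L.
Q·(S₀ − S) = 1540 × (1650 − 7.50) × 10⁻³ = 2529 kg/d removed.
Net sludge production P_X = 0.2184 × 2529 = 552.5 kg VSS/d.
R_O = Q·ΔS − 1.42 P_X = 2529 − 784.5 = 1745 kg O₂/d.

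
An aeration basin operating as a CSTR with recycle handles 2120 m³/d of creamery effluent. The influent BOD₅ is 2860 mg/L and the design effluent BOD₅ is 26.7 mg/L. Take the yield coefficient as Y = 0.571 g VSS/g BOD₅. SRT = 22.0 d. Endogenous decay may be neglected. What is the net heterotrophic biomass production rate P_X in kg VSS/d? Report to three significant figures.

Since k_d ≈ 0, Y_obs = Y = 0.571 g VSS/g BOD₅.
Substrate removed = Q·(S₀ − S) = 2120 m³/d × (2860 − 26.7) g/m³ = 6.01×10^6 g/d = 6007 kg/d.
Biomass produced: P_X = Y_obs·Q·ΔS = 0.5710 × 6007 ≈ 3430 kg VSS/d.

P_X ≈ 3430 kg VSS/d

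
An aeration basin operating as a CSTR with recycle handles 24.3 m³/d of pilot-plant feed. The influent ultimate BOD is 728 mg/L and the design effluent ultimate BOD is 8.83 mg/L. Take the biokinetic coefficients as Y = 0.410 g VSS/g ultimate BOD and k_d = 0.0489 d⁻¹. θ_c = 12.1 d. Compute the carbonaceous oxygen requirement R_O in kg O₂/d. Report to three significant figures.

Observed yield with endogenous decay: Y_obs = Y / (1 + k_d·θ_c) = 0.410 / (1 + 0.0489 × 12.1) = 0.410 / 1.592 = 0.2576 g VSS/g ultimate BOD.
Mass of ultimate BOD removed per day: Q(S₀ − S) = 24.3 × 719.2 g/m³ = 17.48 kg/d.
Biomass synthesised: P_X = Y_obs × 17.48 = 4.502 kg VSS/d.
Carbonaceous O₂ demand = substrate oxidised − cell-mass equivalent = 17.48 − 1.42 × 4.502 = 11.08 kg O₂/d.

R_O ≈ 11.1 kg O₂/d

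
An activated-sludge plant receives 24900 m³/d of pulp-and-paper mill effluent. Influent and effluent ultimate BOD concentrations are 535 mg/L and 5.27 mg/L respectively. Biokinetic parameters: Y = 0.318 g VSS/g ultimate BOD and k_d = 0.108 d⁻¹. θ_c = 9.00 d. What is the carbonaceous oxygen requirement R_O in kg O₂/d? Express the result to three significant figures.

R_O ≈ 10200 kg O₂/d

Observed yield with endogenous decay: Y_obs = Y / (1 + k_d·θ_c) = 0.318 / (1 + 0.108 × 9.00) = 0.318 / 1.972 = 0.1613 g VSS/g ultimate BOD.
ΔS = 535 − 5.27 = 529.7 mg/L, so the substrate removal rate is 24900 × 529.7/1000 = 13190 kg ultimate BOD/d.
P_X = Y_obs·Q·(S₀ − S) = 0.1613 × 13190 = 2127 kg VSS/d.
R_O = Q·ΔS − 1.42 P_X = 13190 − 3020 = 10170 kg O₂/d.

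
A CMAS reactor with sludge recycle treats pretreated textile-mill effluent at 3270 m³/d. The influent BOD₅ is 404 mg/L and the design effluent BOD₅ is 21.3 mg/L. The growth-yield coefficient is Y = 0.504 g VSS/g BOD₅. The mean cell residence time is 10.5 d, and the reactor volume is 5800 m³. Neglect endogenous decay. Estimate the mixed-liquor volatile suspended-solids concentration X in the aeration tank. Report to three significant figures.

X ≈ 1140 mg/L

From V·X = Y·Q·(S₀ − S)·θ_c (decay neglected): X = 0.504 × 3270 × (404 − 21.3) × 10.5 / 5800 = 1142 mg/L.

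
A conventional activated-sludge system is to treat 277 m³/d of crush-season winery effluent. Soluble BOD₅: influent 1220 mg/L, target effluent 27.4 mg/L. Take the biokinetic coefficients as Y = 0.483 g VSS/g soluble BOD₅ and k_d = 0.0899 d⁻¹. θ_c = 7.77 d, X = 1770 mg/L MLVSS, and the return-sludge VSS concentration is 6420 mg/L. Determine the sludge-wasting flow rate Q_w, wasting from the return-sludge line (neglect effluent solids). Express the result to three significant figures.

Rearranging the biomass balance for a CMAS with decay, V = Y·Q·ΔS·θ_c / [X·(1+k_d θ_c)] = 0.483 × 277 × (1220 − 27.4) × 7.77 / [1770 × (1 + 0.0899 × 7.77)] = 1.24×10^6 / 3006 = 412.4 m³.
Wasting from the return line (neglecting effluent solids): Q_w = V·X / (θ_c·X_r) = 412.4 × 1770 / (7.77 × 6420) = 14.63 m³/d.

Q_w ≈ 14.6 m³/d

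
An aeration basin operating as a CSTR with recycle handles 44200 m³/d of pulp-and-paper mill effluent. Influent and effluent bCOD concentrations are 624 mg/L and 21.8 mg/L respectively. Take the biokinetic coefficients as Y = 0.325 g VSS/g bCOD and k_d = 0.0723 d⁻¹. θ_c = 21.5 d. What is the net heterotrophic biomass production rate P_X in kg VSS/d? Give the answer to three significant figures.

P_X ≈ 3390 kg VSS/d

Observed yield with endogenous decay: Y_obs = Y / (1 + k_d·θ_c) = 0.325 / (1 + 0.0723 × 21.5) = 0.325 / 2.554 = 0.1272 g VSS/g bCOD.
ΔS = 624 − 21.8 = 602.2 mg/L, so the substrate removal rate is 44200 × 602.2/1000 = 26617 kg bCOD/d.
P_X = Y_obs · Q(S₀ − S) = 0.1272 × 26617 = 3386 kg VSS/d.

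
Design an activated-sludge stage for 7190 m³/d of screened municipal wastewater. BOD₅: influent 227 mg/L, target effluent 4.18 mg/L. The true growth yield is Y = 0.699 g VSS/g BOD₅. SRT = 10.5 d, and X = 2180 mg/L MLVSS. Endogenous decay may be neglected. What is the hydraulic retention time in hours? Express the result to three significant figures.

V·X = Y·Q·ΔS·θ_c gives V = 0.699 × 7190 × (227 − 4.18) × 10.5 / 2180 = 5394 m³.
Hydraulic retention time τ = V/Q = 5394 / 7190 = 0.7502 d = 18.00 h.

τ ≈ 18.0 h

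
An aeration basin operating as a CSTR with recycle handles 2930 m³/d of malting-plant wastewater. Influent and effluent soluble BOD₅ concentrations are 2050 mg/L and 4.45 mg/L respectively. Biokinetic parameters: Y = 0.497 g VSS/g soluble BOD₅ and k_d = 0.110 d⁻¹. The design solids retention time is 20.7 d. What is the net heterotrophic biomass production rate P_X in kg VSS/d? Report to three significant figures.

P_X ≈ 909 kg VSS/d

The observed yield is Y_obs = Y/(1 + k_d·θ_c) = 0.497 / (1 + 0.110 × 20.7) = 0.497 / 3.277 = 0.1517 g VSS per g soluble BOD₅ removed.
Q·(S₀ − S) = 2930 × (2050 − 4.45) × 10⁻³ = 5993 kg/d removed.
P_X = Y_obs · Q(S₀ − S) = 0.1517 × 5993 = 909.0 kg VSS/d.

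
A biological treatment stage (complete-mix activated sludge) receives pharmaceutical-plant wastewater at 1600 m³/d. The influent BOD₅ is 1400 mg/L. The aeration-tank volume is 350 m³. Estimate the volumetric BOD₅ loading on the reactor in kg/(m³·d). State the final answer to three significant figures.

Applied BOD₅ load per unit volume = Q·S₀/V = (1600 × 1400/1000)/350.0 = 6.400 kg BOD₅·m⁻³·d⁻¹.

L_v ≈ 6.40 kg BOD₅/(m³·d)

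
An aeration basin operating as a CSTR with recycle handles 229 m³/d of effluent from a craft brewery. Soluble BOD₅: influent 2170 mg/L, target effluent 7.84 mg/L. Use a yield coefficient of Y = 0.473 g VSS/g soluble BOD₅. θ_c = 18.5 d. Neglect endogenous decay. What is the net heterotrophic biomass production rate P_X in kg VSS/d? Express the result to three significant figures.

No decay correction is needed, so Y_obs = Y = 0.473.
ΔS = 2170 − 7.84 = 2162 mg/L, so the substrate removal rate is 229 × 2162/1000 = 495.1 kg soluble BOD₅/d.
P_X = Y_obs · Q(S₀ − S) = 0.4730 × 495.1 = 234.2 kg VSS/d.

P_X ≈ 234 kg VSS/d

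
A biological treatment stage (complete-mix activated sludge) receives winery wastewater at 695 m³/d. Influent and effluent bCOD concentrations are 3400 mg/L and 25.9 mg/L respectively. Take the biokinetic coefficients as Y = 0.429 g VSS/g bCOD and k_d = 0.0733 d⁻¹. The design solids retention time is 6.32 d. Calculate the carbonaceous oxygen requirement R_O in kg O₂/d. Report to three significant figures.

Observed yield with endogenous decay: Y_obs = Y / (1 + k_d·θ_c) = 0.429 / (1 + 0.0733 × 6.32) = 0.429 / 1.463 = 0.2932 g VSS/g bCOD.
Q·(S₀ − S) = 695 × (3400 − 25.9) × 10⁻³ = 2345 kg/d removed.
Net sludge production P_X = 0.2932 × 2345 = 687.5 kg VSS/d.
Carbonaceous O₂ demand = substrate oxidised − cell-mass equivalent = 2345 − 1.42 × 687.5 = 1369 kg O₂/d.

R_O ≈ 1370 kg O₂/d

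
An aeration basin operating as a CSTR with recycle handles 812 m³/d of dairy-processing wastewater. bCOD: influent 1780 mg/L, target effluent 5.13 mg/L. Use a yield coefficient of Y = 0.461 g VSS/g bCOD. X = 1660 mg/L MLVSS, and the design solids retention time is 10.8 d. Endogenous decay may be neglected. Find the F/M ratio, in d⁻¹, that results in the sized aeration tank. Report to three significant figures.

With k_d = 0 the design equation reduces to V = Y Q (S₀−S) θ_c / X = 0.461 × 812 × (1780 − 5.13) × 10.8 / 1660 = 4323 m³.
Food-to-microorganism ratio F/M = Q S₀ / (V X) = 812 × 1780 / (4323 × 1660) = 0.2014 d⁻¹.

F/M ≈ 0.201 d⁻¹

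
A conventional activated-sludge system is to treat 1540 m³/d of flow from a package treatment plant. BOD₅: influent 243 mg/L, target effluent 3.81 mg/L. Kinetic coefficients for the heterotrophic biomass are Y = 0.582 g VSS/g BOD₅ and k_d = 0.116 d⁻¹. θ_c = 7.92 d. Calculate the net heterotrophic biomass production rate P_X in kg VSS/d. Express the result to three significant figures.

P_X ≈ 112 kg VSS/d

Y_obs = Y / (1 + k_d θ_c) = 0.582 / (1 + 0.116 × 7.92) = 0.582 / 1.919 = 0.3033.
ΔS = 243 − 3.81 = 239.2 mg/L, so the substrate removal rate is 1540 × 239.2/1000 = 368.4 kg BOD₅/d.
So the net sludge growth is P_X = 0.3033 × 368.4 = 111.7 kg VSS/d.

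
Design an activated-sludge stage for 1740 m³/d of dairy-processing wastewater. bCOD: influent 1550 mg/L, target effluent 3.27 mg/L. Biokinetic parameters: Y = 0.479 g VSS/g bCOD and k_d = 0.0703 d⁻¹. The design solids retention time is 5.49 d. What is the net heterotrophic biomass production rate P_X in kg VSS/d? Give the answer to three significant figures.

P_X ≈ 930 kg VSS/d

Observed yield with endogenous decay: Y_obs = Y / (1 + k_d·θ_c) = 0.479 / (1 + 0.0703 × 5.49) = 0.479 / 1.386 = 0.3456 g VSS/g bCOD.
Substrate removed = Q·(S₀ − S) = 1740 m³/d × (1550 − 3.27) g/m³ = 2.69×10^6 g/d = 2691 kg/d.
Biomass produced: P_X = Y_obs·Q·ΔS = 0.3456 × 2691 ≈ 930.1 kg VSS/d.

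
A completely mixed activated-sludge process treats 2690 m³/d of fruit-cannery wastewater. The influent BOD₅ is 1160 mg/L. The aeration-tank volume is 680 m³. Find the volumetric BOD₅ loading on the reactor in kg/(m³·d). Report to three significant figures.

L_v ≈ 4.59 kg BOD₅/(m³·d)

Applied BOD₅ load per unit volume = Q·S₀/V = (2690 × 1160/1000)/680.0 = 4.589 kg BOD₅·m⁻³·d⁻¹.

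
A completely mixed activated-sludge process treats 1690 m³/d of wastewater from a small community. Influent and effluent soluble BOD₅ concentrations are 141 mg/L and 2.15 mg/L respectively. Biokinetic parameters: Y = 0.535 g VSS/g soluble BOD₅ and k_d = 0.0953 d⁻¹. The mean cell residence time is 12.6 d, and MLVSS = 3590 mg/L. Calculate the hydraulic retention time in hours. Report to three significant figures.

Steady-state biomass mass balance: V·X·(1 + k_d·θ_c) = Y·Q·(S₀ − S)·θ_c, so V = 0.535 × 1690 × (141 − 2.15) × 12.6 / [3590 × (1 + 0.0953 × 12.6)] = 1.58×10^6 / 7901 = 200.2 m³.
τ = V/Q = 200.2/1690 = 0.1185 d, or 2.843 h.

τ ≈ 2.84 h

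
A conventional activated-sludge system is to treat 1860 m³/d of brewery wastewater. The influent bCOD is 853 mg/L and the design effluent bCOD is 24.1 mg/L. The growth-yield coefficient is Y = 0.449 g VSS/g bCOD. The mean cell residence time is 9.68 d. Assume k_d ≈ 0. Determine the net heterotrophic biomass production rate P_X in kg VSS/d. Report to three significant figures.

No decay correction is needed, so Y_obs = Y = 0.449.
Substrate removed = Q·(S₀ − S) = 1860 m³/d × (853 − 24.1) g/m³ = 1.54×10^6 g/d = 1542 kg/d.
Biomass produced: P_X = Y_obs·Q·ΔS = 0.4490 × 1542 ≈ 692.2 kg VSS/d.

P_X ≈ 692 kg VSS/d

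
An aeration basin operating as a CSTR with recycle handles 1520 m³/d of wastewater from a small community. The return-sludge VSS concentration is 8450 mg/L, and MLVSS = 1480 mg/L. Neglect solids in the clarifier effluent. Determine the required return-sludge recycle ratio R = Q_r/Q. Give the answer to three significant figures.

R ≈ 0.212

Mass balance around the secondary clarifier (neglecting effluent solids): R = X / (X_r − X) = 1480 / (8450 − 1480) = 0.2123.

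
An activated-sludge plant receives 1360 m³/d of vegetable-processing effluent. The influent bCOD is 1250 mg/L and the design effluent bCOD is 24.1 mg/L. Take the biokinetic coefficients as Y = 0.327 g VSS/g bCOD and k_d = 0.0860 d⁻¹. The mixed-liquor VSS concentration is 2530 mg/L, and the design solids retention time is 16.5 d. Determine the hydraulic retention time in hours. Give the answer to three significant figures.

From the SRT design equation V = Y Q (S₀−S) θ_c / [X (1 + k_d θ_c)] = 0.327 × 1360 × (1250 − 24.1) × 16.5 / [2530 × (1 + 0.0860 × 16.5)] = 9×10^6 / 6120 = 1470 m³.
Hydraulic retention time τ = V/Q = 1470 / 1360 = 1.081 d = 25.94 h.

τ ≈ 25.9 h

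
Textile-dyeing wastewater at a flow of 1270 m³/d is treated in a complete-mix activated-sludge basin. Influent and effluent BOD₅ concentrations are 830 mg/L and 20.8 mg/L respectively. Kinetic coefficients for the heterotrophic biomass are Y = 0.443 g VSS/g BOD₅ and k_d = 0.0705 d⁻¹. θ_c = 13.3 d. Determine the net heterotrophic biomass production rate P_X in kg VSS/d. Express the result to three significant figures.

The observed yield is Y_obs = Y/(1 + k_d·θ_c) = 0.443 / (1 + 0.0705 × 13.3) = 0.443 / 1.938 = 0.2286 g VSS per g BOD₅ removed.
ΔS = 830 − 20.8 = 809.2 mg/L, so the substrate removal rate is 1270 × 809.2/1000 = 1028 kg BOD₅/d.
P_X = Y_obs · Q(S₀ − S) = 0.2286 × 1028 = 235.0 kg VSS/d.

P_X ≈ 235 kg VSS/d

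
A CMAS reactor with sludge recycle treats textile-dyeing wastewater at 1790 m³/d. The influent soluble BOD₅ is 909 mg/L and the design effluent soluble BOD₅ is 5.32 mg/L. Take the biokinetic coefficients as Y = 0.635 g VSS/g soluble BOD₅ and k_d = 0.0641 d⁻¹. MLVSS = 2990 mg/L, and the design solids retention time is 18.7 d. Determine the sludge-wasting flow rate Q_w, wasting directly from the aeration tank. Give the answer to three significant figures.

Steady-state biomass mass balance: V·X·(1 + k_d·θ_c) = Y·Q·(S₀ − S)·θ_c, so V = 0.635 × 1790 × (909 − 5.32) × 18.7 / [2990 × (1 + 0.0641 × 18.7)] = 1.92×10^7 / 6574 = 2922 m³.
With mixed-liquor wasting, θ_c = V/Q_w, so Q_w = V/θ_c = 2922/18.7 = 156.2 m³/d.

Q_w ≈ 156 m³/d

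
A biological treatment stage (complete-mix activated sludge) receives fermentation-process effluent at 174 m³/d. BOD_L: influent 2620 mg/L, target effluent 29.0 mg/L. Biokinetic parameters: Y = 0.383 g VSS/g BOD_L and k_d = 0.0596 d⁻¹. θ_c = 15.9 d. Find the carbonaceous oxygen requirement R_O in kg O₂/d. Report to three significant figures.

Y_obs = Y / (1 + k_d θ_c) = 0.383 / (1 + 0.0596 × 15.9) = 0.383 / 1.948 = 0.1966.
Mass of BOD_L removed per day: Q(S₀ − S) = 174 × 2591 g/m³ = 450.8 kg/d.
P_X = Y_obs·Q·(S₀ − S) = 0.1966 × 450.8 = 88.66 kg VSS/d.
R_O = Q·ΔS − 1.42 P_X = 450.8 − 125.9 = 324.9 kg O₂/d.

R_O ≈ 325 kg O₂/d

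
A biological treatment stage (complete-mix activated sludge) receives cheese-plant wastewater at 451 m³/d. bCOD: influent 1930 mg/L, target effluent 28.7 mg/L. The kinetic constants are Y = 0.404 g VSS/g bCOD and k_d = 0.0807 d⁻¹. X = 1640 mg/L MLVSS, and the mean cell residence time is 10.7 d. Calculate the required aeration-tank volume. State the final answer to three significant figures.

V ≈ 1210 m³

Steady-state biomass mass balance: V·X·(1 + k_d·θ_c) = Y·Q·(S₀ − S)·θ_c, so V = 0.404 × 451 × (1930 − 28.7) × 10.7 / [1640 × (1 + 0.0807 × 10.7)] = 3.71×10^6 / 3056 = 1213 m³.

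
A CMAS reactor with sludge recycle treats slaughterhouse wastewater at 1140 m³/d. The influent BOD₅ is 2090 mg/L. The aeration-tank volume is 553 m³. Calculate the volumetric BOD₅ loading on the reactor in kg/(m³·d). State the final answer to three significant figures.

L_v ≈ 4.31 kg BOD₅/(m³·d)

L_v = Q S₀ / V = 1140 × 2090 × 10⁻³ / 553.0 = 4.308 kg/(m³·d).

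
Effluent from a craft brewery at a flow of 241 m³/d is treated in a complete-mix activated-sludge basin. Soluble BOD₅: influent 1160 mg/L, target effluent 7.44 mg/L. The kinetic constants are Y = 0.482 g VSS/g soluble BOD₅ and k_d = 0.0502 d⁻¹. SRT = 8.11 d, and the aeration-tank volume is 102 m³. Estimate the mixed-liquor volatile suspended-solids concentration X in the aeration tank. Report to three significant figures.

From V·X·(1 + k_d·θ_c) = Y·Q·(S₀ − S)·θ_c: X = 0.482 × 241 × (1160 − 7.44) × 8.11 / [102 × (1 + 0.0502 × 8.11)] = 7565 mg/L.

X ≈ 7570 mg/L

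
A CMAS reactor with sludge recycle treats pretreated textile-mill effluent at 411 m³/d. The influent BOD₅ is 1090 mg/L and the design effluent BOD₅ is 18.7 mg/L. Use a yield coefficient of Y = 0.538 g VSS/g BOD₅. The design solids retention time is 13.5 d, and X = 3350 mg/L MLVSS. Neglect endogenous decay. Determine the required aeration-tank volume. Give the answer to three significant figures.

V ≈ 955 m³

V·X = Y·Q·ΔS·θ_c gives V = 0.538 × 411 × (1090 − 18.7) × 13.5 / 3350 = 954.6 m³.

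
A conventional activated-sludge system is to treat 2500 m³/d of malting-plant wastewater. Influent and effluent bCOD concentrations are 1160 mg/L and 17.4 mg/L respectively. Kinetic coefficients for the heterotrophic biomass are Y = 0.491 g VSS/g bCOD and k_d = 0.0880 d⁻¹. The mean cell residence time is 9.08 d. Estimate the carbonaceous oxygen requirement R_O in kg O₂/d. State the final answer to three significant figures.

Correct the yield for decay: Y_obs = Y/(1 + k_d θ_c) = 0.491 / (1 + 0.0880 × 9.08) = 0.491 / 1.799 = 0.2729.
Q·(S₀ − S) = 2500 × (1160 − 17.4) × 10⁻³ = 2856 kg/d removed.
Net sludge production P_X = 0.2729 × 2856 = 779.6 kg VSS/d.
Carbonaceous O₂ demand = substrate oxidised − cell-mass equivalent = 2856 − 1.42 × 779.6 = 1749 kg O₂/d.

R_O ≈ 1750 kg O₂/d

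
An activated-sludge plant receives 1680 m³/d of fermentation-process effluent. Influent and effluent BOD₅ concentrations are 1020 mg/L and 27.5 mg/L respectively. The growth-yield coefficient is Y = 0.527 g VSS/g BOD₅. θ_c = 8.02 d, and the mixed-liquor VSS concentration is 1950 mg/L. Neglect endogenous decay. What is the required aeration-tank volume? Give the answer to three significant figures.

V·X = Y·Q·ΔS·θ_c gives V = 0.527 × 1680 × (1020 − 27.5) × 8.02 / 1950 = 3614 m³.

V ≈ 3610 m³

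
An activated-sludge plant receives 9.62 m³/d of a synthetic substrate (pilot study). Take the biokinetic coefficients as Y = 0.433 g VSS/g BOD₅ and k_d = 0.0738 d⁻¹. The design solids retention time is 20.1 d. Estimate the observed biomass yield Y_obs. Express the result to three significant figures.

Y_obs ≈ 0.174 g VSS/g BOD₅

Y_obs = Y / (1 + k_d θ_c) = 0.433 / (1 + 0.0738 × 20.1) = 0.433 / 2.483 = 0.1744.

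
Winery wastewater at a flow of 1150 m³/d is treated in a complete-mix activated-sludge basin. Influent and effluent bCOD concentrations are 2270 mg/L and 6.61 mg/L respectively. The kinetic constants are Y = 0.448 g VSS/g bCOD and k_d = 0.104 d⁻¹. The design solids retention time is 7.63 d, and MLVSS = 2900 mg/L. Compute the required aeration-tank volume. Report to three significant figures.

From the SRT design equation V = Y Q (S₀−S) θ_c / [X (1 + k_d θ_c)] = 0.448 × 1150 × (2270 − 6.61) × 7.63 / [2900 × (1 + 0.104 × 7.63)] = 8.9×10^6 / 5201 = 1711 m³.

V ≈ 1710 m³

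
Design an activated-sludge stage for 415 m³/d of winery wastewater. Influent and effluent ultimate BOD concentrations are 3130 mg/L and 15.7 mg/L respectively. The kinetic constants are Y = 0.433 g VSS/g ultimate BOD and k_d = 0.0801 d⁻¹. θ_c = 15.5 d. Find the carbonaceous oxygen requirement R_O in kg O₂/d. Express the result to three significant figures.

The observed yield is Y_obs = Y/(1 + k_d·θ_c) = 0.433 / (1 + 0.0801 × 15.5) = 0.433 / 2.242 = 0.1932 g VSS per g ultimate BOD removed.
Substrate removed = Q·(S₀ − S) = 415 m³/d × (3130 − 15.7) g/m³ = 1.29×10^6 g/d = 1292 kg/d.
Net sludge production P_X = 0.1932 × 1292 = 249.7 kg VSS/d.
R_O = Q·ΔS − 1.42 P_X = 1292 − 354.5 = 937.9 kg O₂/d.

R_O ≈ 938 kg O₂/d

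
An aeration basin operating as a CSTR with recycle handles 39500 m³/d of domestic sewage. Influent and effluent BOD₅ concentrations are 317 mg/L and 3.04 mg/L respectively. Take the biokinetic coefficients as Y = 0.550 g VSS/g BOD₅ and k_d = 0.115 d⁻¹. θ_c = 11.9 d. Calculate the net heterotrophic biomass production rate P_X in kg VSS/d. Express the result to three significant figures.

Correct the yield for decay: Y_obs = Y/(1 + k_d θ_c) = 0.550 / (1 + 0.115 × 11.9) = 0.550 / 2.369 = 0.2322.
Mass of BOD₅ removed per day: Q(S₀ − S) = 39500 × 314.0 g/m³ = 12401 kg/d.
P_X = Y_obs · Q(S₀ − S) = 0.2322 × 12401 = 2880 kg VSS/d.

P_X ≈ 2880 kg VSS/d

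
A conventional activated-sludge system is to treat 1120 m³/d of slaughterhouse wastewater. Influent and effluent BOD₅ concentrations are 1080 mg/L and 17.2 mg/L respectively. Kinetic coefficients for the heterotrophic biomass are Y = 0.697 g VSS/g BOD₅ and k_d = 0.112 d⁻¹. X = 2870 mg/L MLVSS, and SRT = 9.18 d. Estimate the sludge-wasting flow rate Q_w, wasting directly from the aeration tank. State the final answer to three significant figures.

From the SRT design equation V = Y Q (S₀−S) θ_c / [X (1 + k_d θ_c)] = 0.697 × 1120 × (1080 − 17.2) × 9.18 / [2870 × (1 + 0.112 × 9.18)] = 7.62×10^6 / 5821 = 1308 m³.
For wasting at MLVSS concentration, Q_w = V/θ_c = 1308/9.18 = 142.5 m³/d.

Q_w ≈ 143 m³/d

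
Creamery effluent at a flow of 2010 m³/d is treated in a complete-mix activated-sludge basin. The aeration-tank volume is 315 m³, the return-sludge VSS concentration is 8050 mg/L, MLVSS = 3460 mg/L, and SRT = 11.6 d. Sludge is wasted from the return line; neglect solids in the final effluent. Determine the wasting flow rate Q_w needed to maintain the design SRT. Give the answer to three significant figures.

Q_w ≈ 11.7 m³/d

Q_w = (V·X)/(θ_c X_r) = 315.0 × 3460 / (11.6 × 8050) = 11.67 m³/d.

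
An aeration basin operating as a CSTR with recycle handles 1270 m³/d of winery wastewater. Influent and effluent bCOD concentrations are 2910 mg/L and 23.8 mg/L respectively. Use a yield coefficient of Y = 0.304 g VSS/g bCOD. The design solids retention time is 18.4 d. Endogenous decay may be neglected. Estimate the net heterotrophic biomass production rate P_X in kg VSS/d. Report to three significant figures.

P_X ≈ 1110 kg VSS/d

Since k_d ≈ 0, Y_obs = Y = 0.304 g VSS/g bCOD.
Q·(S₀ − S) = 1270 × (2910 − 23.8) × 10⁻³ = 3665 kg/d removed.
P_X = Y_obs · Q(S₀ − S) = 0.3040 × 3665 = 1114 kg VSS/d.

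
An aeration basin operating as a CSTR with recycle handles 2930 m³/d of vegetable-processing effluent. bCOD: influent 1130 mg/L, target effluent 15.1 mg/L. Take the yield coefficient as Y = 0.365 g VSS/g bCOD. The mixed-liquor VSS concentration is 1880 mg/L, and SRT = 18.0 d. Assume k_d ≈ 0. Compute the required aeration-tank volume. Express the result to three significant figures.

With k_d = 0 the design equation reduces to V = Y Q (S₀−S) θ_c / X = 0.365 × 2930 × (1130 − 15.1) × 18.0 / 1880 = 11416 m³.

V ≈ 11400 m³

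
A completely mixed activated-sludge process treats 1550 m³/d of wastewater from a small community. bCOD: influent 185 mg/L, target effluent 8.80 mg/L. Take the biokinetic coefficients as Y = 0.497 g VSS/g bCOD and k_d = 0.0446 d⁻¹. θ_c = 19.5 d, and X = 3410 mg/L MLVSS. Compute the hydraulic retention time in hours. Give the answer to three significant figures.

Rearranging the biomass balance for a CMAS with decay, V = Y·Q·ΔS·θ_c / [X·(1+k_d θ_c)] = 0.497 × 1550 × (185 − 8.80) × 19.5 / [3410 × (1 + 0.0446 × 19.5)] = 2.65×10^6 / 6376 = 415.1 m³.
Hydraulic retention time τ = V/Q = 415.1 / 1550 = 0.2678 d = 6.428 h.

τ ≈ 6.43 h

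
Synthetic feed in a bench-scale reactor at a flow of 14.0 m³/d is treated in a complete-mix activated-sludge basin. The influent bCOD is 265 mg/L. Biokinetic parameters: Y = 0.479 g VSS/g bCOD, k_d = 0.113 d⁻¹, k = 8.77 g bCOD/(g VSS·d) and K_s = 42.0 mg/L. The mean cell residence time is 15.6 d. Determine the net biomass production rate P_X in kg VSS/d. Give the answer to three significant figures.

P_X ≈ 0.639 kg VSS/d

Effluent substrate depends only on kinetics and SRT: S = K_s(1 + k_d θ_c) / [θ_c(Yk − k_d) − 1] = 42.0 × (1 + 0.113 × 15.6) / [15.6 × (0.479 × 8.77 − 0.113) − 1] = 116.0 / 62.77 = 1.849 mg/L.
Y_obs = Y / (1 + k_d θ_c) = 0.479 / (1 + 0.113 × 15.6) = 0.479 / 2.763 = 0.1734.
Substrate removed = Q·(S₀ − S) = 14.0 m³/d × (265 − 1.85) g/m³ = 3.68×10^3 g/d = 3.684 kg/d.
Net biomass production P_X = Y_obs × Q·(S₀ − S) = 0.1734 × 3.684 = 0.6387 kg VSS/d.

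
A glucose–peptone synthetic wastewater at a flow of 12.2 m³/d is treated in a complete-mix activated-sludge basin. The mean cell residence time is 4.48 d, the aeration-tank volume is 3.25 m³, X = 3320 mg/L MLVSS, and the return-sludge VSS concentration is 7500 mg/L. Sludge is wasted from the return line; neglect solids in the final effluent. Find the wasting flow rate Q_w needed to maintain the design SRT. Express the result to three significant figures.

θ_c = V·X/(Q_w·X_r) when wasting from the recycle, so Q_w = V·X/(θ_c·X_r) = 3.250 × 3320 / (4.48 × 7500) = 0.3211 m³/d.

Q_w ≈ 0.321 m³/d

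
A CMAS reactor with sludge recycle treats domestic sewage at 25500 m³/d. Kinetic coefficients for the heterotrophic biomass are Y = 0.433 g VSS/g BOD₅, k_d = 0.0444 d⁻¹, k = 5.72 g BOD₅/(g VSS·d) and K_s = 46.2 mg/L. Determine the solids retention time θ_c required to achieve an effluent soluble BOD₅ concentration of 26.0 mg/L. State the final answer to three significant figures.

θ_c ≈ 1.18 d

From 1/θ_c = Y·k·S/(K_s + S) − k_d: Y·k·S/(K_s+S) = 0.433 × 5.72 × 26.0 / (46.2 + 26.0) = 0.8919 d⁻¹.
θ_c = 1/(μ − k_d) = 1/(0.8919 − 0.0444) = 1/0.8475 = 1.180 d.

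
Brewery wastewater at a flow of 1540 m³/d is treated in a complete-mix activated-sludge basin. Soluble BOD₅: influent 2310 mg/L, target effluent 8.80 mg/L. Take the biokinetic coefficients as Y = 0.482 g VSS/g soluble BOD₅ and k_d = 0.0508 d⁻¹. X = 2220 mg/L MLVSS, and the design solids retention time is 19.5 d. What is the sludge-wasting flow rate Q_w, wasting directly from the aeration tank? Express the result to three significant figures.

Rearranging the biomass balance for a CMAS with decay, V = Y·Q·ΔS·θ_c / [X·(1+k_d θ_c)] = 0.482 × 1540 × (2310 − 8.80) × 19.5 / [2220 × (1 + 0.0508 × 19.5)] = 3.33×10^7 / 4419 = 7537 m³.
Wasting from the aeration tank: Q_w = V / θ_c = 7537 / 19.5 = 386.5 m³/d.

Q_w ≈ 387 m³/d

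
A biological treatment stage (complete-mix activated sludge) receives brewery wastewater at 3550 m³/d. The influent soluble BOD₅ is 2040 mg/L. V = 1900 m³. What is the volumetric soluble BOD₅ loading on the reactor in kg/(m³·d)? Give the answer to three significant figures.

Volumetric loading L_v = Q·S₀ / V = 3550 × 2040 g/m³ / 1900 m³ = 3812 g/(m³·d) = 3.812 kg soluble BOD₅/(m³·d).

L_v ≈ 3.81 kg soluble BOD₅/(m³·d)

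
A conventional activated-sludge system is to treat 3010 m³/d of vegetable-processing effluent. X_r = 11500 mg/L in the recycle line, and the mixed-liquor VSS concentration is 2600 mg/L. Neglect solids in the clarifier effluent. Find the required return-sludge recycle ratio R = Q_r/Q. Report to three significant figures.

R = Q_r/Q = X/(X_r − X) = 2600 / (11500 − 2600) = 0.2921.

R ≈ 0.292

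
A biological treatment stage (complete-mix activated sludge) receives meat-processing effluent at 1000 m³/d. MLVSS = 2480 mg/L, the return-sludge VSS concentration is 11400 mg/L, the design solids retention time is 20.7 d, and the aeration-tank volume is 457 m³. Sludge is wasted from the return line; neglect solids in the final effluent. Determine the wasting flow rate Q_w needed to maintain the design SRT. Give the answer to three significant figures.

Q_w ≈ 4.80 m³/d

Wasting from the return line (neglecting effluent solids): Q_w = V·X / (θ_c·X_r) = 457.0 × 2480 / (20.7 × 11400) = 4.803 m³/d.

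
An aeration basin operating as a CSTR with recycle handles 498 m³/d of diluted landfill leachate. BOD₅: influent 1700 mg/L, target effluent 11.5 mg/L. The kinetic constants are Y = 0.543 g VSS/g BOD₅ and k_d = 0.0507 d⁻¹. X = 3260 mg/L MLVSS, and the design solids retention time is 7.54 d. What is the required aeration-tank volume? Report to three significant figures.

V ≈ 764 m³

From the SRT design equation V = Y Q (S₀−S) θ_c / [X (1 + k_d θ_c)] = 0.543 × 498 × (1700 − 11.5) × 7.54 / [3260 × (1 + 0.0507 × 7.54)] = 3.44×10^6 / 4506 = 764.0 m³.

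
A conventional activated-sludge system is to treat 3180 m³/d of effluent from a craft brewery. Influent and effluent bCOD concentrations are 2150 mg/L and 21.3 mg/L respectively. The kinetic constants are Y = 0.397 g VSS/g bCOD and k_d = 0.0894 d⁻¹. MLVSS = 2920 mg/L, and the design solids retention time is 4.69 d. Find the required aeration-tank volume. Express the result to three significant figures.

Rearranging the biomass balance for a CMAS with decay, V = Y·Q·ΔS·θ_c / [X·(1+k_d θ_c)] = 0.397 × 3180 × (2150 − 21.3) × 4.69 / [2920 × (1 + 0.0894 × 4.69)] = 1.26×10^7 / 4144 = 3041 m³.

V ≈ 3040 m³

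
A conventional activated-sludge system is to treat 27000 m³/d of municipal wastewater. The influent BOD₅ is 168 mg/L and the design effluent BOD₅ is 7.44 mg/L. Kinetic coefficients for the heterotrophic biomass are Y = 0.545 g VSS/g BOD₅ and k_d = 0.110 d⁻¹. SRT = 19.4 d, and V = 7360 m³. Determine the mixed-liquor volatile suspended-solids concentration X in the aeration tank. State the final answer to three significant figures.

X = Y·Q·ΔS·θ_c / [V·(1 + k_d θ_c)] = 0.545 × 27000 × (168 − 7.44) × 19.4 / [7360 × (1 + 0.110 × 19.4)] = 1987 mg/L.

X ≈ 1990 mg/L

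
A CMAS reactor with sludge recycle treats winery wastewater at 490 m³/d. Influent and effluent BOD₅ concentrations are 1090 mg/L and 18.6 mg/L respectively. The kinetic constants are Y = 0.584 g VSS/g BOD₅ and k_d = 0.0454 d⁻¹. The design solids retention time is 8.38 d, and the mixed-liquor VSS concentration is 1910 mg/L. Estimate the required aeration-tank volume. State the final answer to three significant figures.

V ≈ 974 m³

From the SRT design equation V = Y Q (S₀−S) θ_c / [X (1 + k_d θ_c)] = 0.584 × 490 × (1090 − 18.6) × 8.38 / [1910 × (1 + 0.0454 × 8.38)] = 2.57×10^6 / 2637 = 974.4 m³.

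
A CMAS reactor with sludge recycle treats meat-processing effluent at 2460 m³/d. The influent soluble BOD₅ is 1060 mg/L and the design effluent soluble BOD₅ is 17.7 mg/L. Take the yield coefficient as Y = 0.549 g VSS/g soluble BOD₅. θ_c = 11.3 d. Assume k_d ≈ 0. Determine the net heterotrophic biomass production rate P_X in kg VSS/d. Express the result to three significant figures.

Since k_d ≈ 0, Y_obs = Y = 0.549 g VSS/g soluble BOD₅.
ΔS = 1060 − 17.7 = 1042 mg/L, so the substrate removal rate is 2460 × 1042/1000 = 2564 kg soluble BOD₅/d.
Biomass produced: P_X = Y_obs·Q·ΔS = 0.5490 × 2564 ≈ 1408 kg VSS/d.

P_X ≈ 1410 kg VSS/d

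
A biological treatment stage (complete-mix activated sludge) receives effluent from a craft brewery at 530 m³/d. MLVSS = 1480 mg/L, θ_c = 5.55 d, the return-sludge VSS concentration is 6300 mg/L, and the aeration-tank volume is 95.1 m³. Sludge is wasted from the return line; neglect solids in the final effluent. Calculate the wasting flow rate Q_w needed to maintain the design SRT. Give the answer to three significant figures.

Q_w ≈ 4.03 m³/d

Q_w = (V·X)/(θ_c X_r) = 95.10 × 1480 / (5.55 × 6300) = 4.025 m³/d.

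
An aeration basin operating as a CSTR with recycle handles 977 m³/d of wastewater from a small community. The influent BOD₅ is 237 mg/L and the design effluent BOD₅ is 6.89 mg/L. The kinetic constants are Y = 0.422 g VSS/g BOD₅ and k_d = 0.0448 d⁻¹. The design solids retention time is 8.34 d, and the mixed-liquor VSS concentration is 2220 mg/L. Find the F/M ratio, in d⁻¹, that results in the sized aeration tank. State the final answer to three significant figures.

From the SRT design equation V = Y Q (S₀−S) θ_c / [X (1 + k_d θ_c)] = 0.422 × 977 × (237 − 6.89) × 8.34 / [2220 × (1 + 0.0448 × 8.34)] = 7.91×10^5 / 3049 = 259.5 m³.
F/M = Q·S₀ / (V·X) = 977 × 237 / (259.5 × 2220) = 0.4020 g BOD₅·(g VSS·d)⁻¹.

F/M ≈ 0.402 d⁻¹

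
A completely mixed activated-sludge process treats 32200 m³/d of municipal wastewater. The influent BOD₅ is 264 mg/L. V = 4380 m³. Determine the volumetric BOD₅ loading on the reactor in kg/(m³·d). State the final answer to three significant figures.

L_v ≈ 1.94 kg BOD₅/(m³·d)

Applied BOD₅ load per unit volume = Q·S₀/V = (32200 × 264/1000)/4380 = 1.941 kg BOD₅·m⁻³·d⁻¹.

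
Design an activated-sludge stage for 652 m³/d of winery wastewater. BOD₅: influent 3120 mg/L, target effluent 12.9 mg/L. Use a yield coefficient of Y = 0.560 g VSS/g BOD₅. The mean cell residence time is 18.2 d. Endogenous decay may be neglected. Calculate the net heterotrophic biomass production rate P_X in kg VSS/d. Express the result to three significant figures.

With endogenous decay neglected, the observed yield equals the true yield: Y_obs = Y = 0.560 g VSS/g BOD₅.
Q·(S₀ − S) = 652 × (3120 − 12.9) × 10⁻³ = 2026 kg/d removed.
P_X = Y_obs · Q(S₀ − S) = 0.5600 × 2026 = 1134 kg VSS/d.

P_X ≈ 1130 kg VSS/d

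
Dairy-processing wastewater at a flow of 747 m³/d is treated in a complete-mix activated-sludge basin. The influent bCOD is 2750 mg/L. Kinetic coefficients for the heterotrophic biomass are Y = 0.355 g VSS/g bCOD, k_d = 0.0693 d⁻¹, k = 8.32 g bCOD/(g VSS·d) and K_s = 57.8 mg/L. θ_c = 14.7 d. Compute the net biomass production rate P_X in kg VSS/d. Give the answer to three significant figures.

From the Monod/SRT balance for a CMAS, S = K_s·(1+k_d θ_c)/[θ_c·(Y k − k_d) − 1] = 57.8 × (1 + 0.0693 × 14.7) / [14.7 × (0.355 × 8.32 − 0.0693) − 1] = 116.7 / 41.40 = 2.818 mg/L.
The observed yield is Y_obs = Y/(1 + k_d·θ_c) = 0.355 / (1 + 0.0693 × 14.7) = 0.355 / 2.019 = 0.1759 g VSS per g bCOD removed.
Substrate removed = Q·(S₀ − S) = 747 m³/d × (2750 − 2.82) g/m³ = 2.05×10^6 g/d = 2052 kg/d.
Biomass produced: P_X = Y_obs·Q·ΔS = 0.1759 × 2052 ≈ 360.9 kg VSS/d.

P_X ≈ 361 kg VSS/d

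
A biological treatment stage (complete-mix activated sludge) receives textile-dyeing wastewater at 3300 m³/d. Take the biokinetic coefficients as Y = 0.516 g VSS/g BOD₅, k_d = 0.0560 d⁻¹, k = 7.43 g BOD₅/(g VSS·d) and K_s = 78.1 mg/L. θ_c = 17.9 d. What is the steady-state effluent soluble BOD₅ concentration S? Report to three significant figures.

S ≈ 2.35 mg/L

For a completely mixed reactor with recycle the Lawrence–McCarty relation gives S = K_s·(1 + k_d·θ_c) / [θ_c·(Y·k − k_d) − 1] = 78.1 × (1 + 0.0560 × 17.9) / [17.9 × (0.516 × 7.43 − 0.0560) − 1] = 156.4 / 66.62 = 2.347 mg/L.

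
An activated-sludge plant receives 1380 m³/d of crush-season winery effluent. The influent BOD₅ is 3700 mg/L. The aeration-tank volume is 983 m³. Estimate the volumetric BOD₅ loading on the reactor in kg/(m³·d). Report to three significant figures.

L_v = Q S₀ / V = 1380 × 3700 × 10⁻³ / 983.0 = 5.194 kg/(m³·d).

L_v ≈ 5.19 kg BOD₅/(m³·d)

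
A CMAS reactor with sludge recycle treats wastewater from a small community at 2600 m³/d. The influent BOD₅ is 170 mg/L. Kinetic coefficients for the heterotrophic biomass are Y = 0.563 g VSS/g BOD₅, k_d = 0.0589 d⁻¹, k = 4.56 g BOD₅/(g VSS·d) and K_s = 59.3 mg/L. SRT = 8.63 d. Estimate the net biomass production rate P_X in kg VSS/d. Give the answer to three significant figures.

For a completely mixed reactor with recycle the Lawrence–McCarty relation gives S = K_s·(1 + k_d·θ_c) / [θ_c·(Y·k − k_d) − 1] = 59.3 × (1 + 0.0589 × 8.63) / [8.63 × (0.563 × 4.56 − 0.0589) − 1] = 89.44 / 20.65 = 4.332 mg/L.
The observed yield is Y_obs = Y/(1 + k_d·θ_c) = 0.563 / (1 + 0.0589 × 8.63) = 0.563 / 1.508 = 0.3733 g VSS per g BOD₅ removed.
ΔS = 170 − 4.33 = 165.7 mg/L, so the substrate removal rate is 2600 × 165.7/1000 = 430.7 kg BOD₅/d.
Net biomass production P_X = Y_obs × Q·(S₀ − S) = 0.3733 × 430.7 = 160.8 kg VSS/d.

P_X ≈ 161 kg VSS/d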